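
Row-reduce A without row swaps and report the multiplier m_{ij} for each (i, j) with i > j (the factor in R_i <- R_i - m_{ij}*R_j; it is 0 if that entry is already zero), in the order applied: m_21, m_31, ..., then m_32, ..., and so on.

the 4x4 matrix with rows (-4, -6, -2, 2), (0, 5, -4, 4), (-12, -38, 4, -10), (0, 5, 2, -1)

multipliers: 0, 3, 0, -4, 1, -1

Forward elimination:
R2: entry in column 1 is already 0 -> m_{21} = 0 (no row operation needed)
R3 <- R3 - (3)*R1:  [   0  -20   10  -16 ]
R4: entry in column 1 is already 0 -> m_{41} = 0 (no row operation needed)
R3 <- R3 - (-4)*R2:  [  0   0  -6   0 ]
R4 <- R4 - (1)*R2:  [  0   0   6  -5 ]
R4 <- R4 - (-1)*R3:  [  0   0   0  -5 ]
Multipliers (in order of application): m_{21} = 0, m_{31} = 3, m_{41} = 0, m_{32} = -4, m_{42} = 1, m_{43} = -1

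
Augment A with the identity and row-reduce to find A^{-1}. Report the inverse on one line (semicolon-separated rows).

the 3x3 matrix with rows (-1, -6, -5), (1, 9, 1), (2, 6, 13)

inverse = [37/5 16/5 13/5; -11/15 -1/5 -4/15; -4/5 -2/5 -1/5]

Gauss-Jordan on [A | I]:
R1 <- (1/-1)*R1:  [  1   6   5  |  -1   0   0 ]
R2 <- R2 - (1)*R1:  [  0   3  -4  |   1   1   0 ]
R3 <- R3 - (2)*R1:  [  0  -6   3  |   2   0   1 ]
R2 <- (1/3)*R2:  [    0     1  -4/3  |   1/3   1/3     0 ]
R1 <- R1 - (6)*R2:  [  1   0  13  |  -3  -2   0 ]
R3 <- R3 - (-6)*R2:  [  0   0  -5  |   4   2   1 ]
R3 <- (1/-5)*R3:  [    0     0     1  |  -4/5  -2/5  -1/5 ]
R1 <- R1 - (13)*R3:  [    1     0     0  |  37/5  16/5  13/5 ]
R2 <- R2 - (-4/3)*R3:  [      0       1       0  |  -11/15    -1/5   -4/15 ]
Right block of [I | A^{-1}] is the inverse:
[   37/5  16/5   13/5 ]
[ -11/15  -1/5  -4/15 ]
[   -4/5  -2/5   -1/5 ]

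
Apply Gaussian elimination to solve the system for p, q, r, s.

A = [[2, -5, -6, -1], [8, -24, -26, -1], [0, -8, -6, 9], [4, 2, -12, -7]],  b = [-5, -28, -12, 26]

Forward elimination on [A|b]:
R2 <- R2 - (4)*R1:  [  0  -4  -2   3  -8 ]
R4 <- R4 - (2)*R1:  [  0  12   0  -5  36 ]
R3 <- R3 - (2)*R2:  [  0   0  -2   3   4 ]
R4 <- R4 - (-3)*R2:  [  0   0  -6   4  12 ]
R4 <- R4 - (3)*R3:  [  0   0   0  -5   0 ]
Row echelon form:
[ 2  -5  -6  -1  |  -5 ]
[ 0  -4  -2   3  |  -8 ]
[ 0   0  -2   3  |   4 ]
[ 0   0   0  -5  |   0 ]
Back-substitution:
s = (0) / -5 = 0
r = (4 - (3)*(0)) / -2 = -2
q = (-8 - (-2)*(-2) - (3)*(0)) / -4 = 3
p = (-5 - (-5)*(3) - (-6)*(-2) - (-1)*(0)) / 2 = -1

(-1, 3, -2, 0)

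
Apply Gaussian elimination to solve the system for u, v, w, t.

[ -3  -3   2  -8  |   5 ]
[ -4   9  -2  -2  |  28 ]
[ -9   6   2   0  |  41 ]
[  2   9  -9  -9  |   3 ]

Forward elimination on [A|b]:
R2 <- R2 - (4/3)*R1:  [     0     13  -14/3   26/3   64/3 ]
R3 <- R3 - (3)*R1:  [  0  15  -4  24  26 ]
R4 <- R4 - (-2/3)*R1:  [     0      7  -23/3  -43/3   19/3 ]
R3 <- R3 - (15/13)*R2:  [     0      0  18/13     14  18/13 ]
R4 <- R4 - (7/13)*R2:  [      0       0  -67/13     -19  -67/13 ]
R4 <- R4 - (-67/18)*R3:  [     0      0      0  298/9      0 ]
Row echelon form:
[ -3  -3      2     -8  |      5 ]
[  0  13  -14/3   26/3  |   64/3 ]
[  0   0  18/13     14  |  18/13 ]
[  0   0      0  298/9  |      0 ]
Back-substitution:
t = (0) / (298/9) = 0
w = (18/13 - (14)*(0)) / (18/13) = 1
v = (64/3 - (-14/3)*(1) - (26/3)*(0)) / 13 = 2
u = (5 - (-3)*(2) - (2)*(1) - (-8)*(0)) / -3 = -3

(-3, 2, 1, 0)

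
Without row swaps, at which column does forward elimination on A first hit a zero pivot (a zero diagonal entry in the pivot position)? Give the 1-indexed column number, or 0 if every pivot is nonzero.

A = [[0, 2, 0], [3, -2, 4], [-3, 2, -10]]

Naive forward elimination:
Pivot entry (1,1) is zero but row 2 has 3 in column 1 -> naive elimination stops; a row interchange (e.g. R1 <-> R2) would be required here.

first zero-pivot column = 1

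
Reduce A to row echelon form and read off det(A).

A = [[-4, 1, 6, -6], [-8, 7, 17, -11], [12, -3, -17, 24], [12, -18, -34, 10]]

Forward elimination:
R2 <- R2 - (2)*R1:  [ 0  5  5  1 ]
R3 <- R3 - (-3)*R1:  [ 0  0  1  6 ]
R4 <- R4 - (-3)*R1:  [   0  -15  -16   -8 ]
R4 <- R4 - (-3)*R2:  [  0   0  -1  -5 ]
R4 <- R4 - (-1)*R3:  [ 0  0  0  1 ]
Upper-triangular form:
[ -4  1  6  -6 ]
[  0  5  5   1 ]
[  0  0  1   6 ]
[  0  0  0   1 ]
det(A) = (-1)^0 * (-4) * (5) * (1) * (1) = -20  (0 row swaps -> sign +1)

det(A) = -20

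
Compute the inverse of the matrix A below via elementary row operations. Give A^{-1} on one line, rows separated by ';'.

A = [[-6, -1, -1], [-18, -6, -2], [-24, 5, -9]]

Gauss-Jordan on [A | I]:
R1 <- (1/-6)*R1:  [    1   1/6   1/6  |  -1/6     0     0 ]
R2 <- R2 - (-18)*R1:  [  0  -3   1  |  -3   1   0 ]
R3 <- R3 - (-24)*R1:  [  0   9  -5  |  -4   0   1 ]
R2 <- (1/-3)*R2:  [    0     1  -1/3  |     1  -1/3     0 ]
R1 <- R1 - (1/6)*R2:  [    1     0   2/9  |  -1/3  1/18     0 ]
R3 <- R3 - (9)*R2:  [   0    0   -2  |  -13    3    1 ]
R3 <- (1/-2)*R3:  [    0     0     1  |  13/2  -3/2  -1/2 ]
R1 <- R1 - (2/9)*R3:  [     1      0      0  |  -16/9   7/18    1/9 ]
R2 <- R2 - (-1/3)*R3:  [    0     1     0  |  19/6  -5/6  -1/6 ]
Right block of [I | A^{-1}] is the inverse:
[ -16/9  7/18   1/9 ]
[  19/6  -5/6  -1/6 ]
[  13/2  -3/2  -1/2 ]

inverse = [-16/9 7/18 1/9; 19/6 -5/6 -1/6; 13/2 -3/2 -1/2]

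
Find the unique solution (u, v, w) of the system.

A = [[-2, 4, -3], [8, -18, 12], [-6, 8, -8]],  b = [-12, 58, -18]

(-1, -5, -2)

Forward elimination on [A|b]:
R2 <- R2 - (-4)*R1:  [  0  -2   0  10 ]
R3 <- R3 - (3)*R1:  [  0  -4   1  18 ]
R3 <- R3 - (2)*R2:  [  0   0   1  -2 ]
Row echelon form:
[ -2   4  -3  |  -12 ]
[  0  -2   0  |   10 ]
[  0   0   1  |   -2 ]
Back-substitution:
w = (-2) / 1 = -2
v = (10) / -2 = -5
u = (-12 - (4)*(-5) - (-3)*(-2)) / -2 = -1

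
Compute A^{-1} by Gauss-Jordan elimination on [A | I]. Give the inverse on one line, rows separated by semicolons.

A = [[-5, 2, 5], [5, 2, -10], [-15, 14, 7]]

Gauss-Jordan on [A | I]:
R1 <- (1/-5)*R1:  [    1  -2/5    -1  |  -1/5     0     0 ]
R2 <- R2 - (5)*R1:  [  0   4  -5  |   1   1   0 ]
R3 <- R3 - (-15)*R1:  [  0   8  -8  |  -3   0   1 ]
R2 <- (1/4)*R2:  [    0     1  -5/4  |   1/4   1/4     0 ]
R1 <- R1 - (-2/5)*R2:  [     1      0   -3/2  |  -1/10   1/10      0 ]
R3 <- R3 - (8)*R2:  [  0   0   2  |  -5  -2   1 ]
R3 <- (1/2)*R3:  [    0     0     1  |  -5/2    -1   1/2 ]
R1 <- R1 - (-3/2)*R3:  [      1       0       0  |  -77/20    -7/5     3/4 ]
R2 <- R2 - (-5/4)*R3:  [     0      1      0  |  -23/8     -1    5/8 ]
Right block of [I | A^{-1}] is the inverse:
[ -77/20  -7/5  3/4 ]
[  -23/8    -1  5/8 ]
[   -5/2    -1  1/2 ]

inverse = [-77/20 -7/5 3/4; -23/8 -1 5/8; -5/2 -1 1/2]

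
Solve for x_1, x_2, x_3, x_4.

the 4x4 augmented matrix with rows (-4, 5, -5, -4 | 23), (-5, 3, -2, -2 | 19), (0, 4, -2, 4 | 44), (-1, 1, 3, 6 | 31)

Forward elimination on [A|b]:
R2 <- R2 - (5/4)*R1:  [     0  -13/4   17/4      3  -39/4 ]
R4 <- R4 - (1/4)*R1:  [     0   -1/4   17/4      7  101/4 ]
R3 <- R3 - (-16/13)*R2:  [      0       0   42/13  100/13      32 ]
R4 <- R4 - (1/13)*R2:  [     0      0  51/13  88/13     26 ]
R4 <- R4 - (17/14)*R3:  [     0      0      0  -18/7  -90/7 ]
Row echelon form:
[ -4      5     -5      -4  |     23 ]
[  0  -13/4   17/4       3  |  -39/4 ]
[  0      0  42/13  100/13  |     32 ]
[  0      0      0   -18/7  |  -90/7 ]
Back-substitution:
x_4 = (-90/7) / (-18/7) = 5
x_3 = (32 - (100/13)*(5)) / (42/13) = -2
x_2 = (-39/4 - (17/4)*(-2) - (3)*(5)) / (-13/4) = 5
x_1 = (23 - (5)*(5) - (-5)*(-2) - (-4)*(5)) / -4 = -2

(-2, 5, -2, 5)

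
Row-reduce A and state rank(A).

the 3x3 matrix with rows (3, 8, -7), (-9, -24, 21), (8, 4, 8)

Row reduction:
R2 <- R2 - (-3)*R1:  [ 0  0  0 ]
R3 <- R3 - (8/3)*R1:  [     0  -52/3   80/3 ]
R2 <-> R3   (pivot in column 2 was zero)
[ 3      8    -7 ]
[ 0  -52/3  80/3 ]
[ 0      0     0 ]
Row echelon form:
[ 3      8    -7 ]
[ 0  -52/3  80/3 ]
[ 0      0     0 ]
Nonzero rows / pivot columns: 2

rank(A) = 2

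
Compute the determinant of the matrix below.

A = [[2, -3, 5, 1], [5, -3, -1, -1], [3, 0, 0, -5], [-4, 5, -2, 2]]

det(A) = 309

Forward elimination:
R2 <- R2 - (5/2)*R1:  [     0    9/2  -27/2   -7/2 ]
R3 <- R3 - (3/2)*R1:  [     0    9/2  -15/2  -13/2 ]
R4 <- R4 - (-2)*R1:  [  0  -1   8   4 ]
R3 <- R3 - (1)*R2:  [  0   0   6  -3 ]
R4 <- R4 - (-2/9)*R2:  [    0     0     5  29/9 ]
R4 <- R4 - (5/6)*R3:  [      0       0       0  103/18 ]
Upper-triangular form:
[ 2   -3      5       1 ]
[ 0  9/2  -27/2    -7/2 ]
[ 0    0      6      -3 ]
[ 0    0      0  103/18 ]
det(A) = (-1)^0 * (2) * (9/2) * (6) * (103/18) = 309  (0 row swaps -> sign +1)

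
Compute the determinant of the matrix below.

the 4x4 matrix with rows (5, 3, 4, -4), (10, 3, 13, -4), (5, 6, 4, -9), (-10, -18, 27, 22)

det(A) = -75

Forward elimination:
R2 <- R2 - (2)*R1:  [  0  -3   5   4 ]
R3 <- R3 - (1)*R1:  [  0   3   0  -5 ]
R4 <- R4 - (-2)*R1:  [   0  -12   35   14 ]
R3 <- R3 - (-1)*R2:  [  0   0   5  -1 ]
R4 <- R4 - (4)*R2:  [  0   0  15  -2 ]
R4 <- R4 - (3)*R3:  [ 0  0  0  1 ]
Upper-triangular form:
[ 5   3  4  -4 ]
[ 0  -3  5   4 ]
[ 0   0  5  -1 ]
[ 0   0  0   1 ]
det(A) = (-1)^0 * (5) * (-3) * (5) * (1) = -75  (0 row swaps -> sign +1)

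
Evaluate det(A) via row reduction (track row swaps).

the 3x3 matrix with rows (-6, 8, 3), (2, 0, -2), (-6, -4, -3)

det(A) = 168

Forward elimination:
R2 <- R2 - (-1/3)*R1:  [   0  8/3   -1 ]
R3 <- R3 - (1)*R1:  [   0  -12   -6 ]
R3 <- R3 - (-9/2)*R2:  [     0      0  -21/2 ]
Upper-triangular form:
[ -6    8      3 ]
[  0  8/3     -1 ]
[  0    0  -21/2 ]
det(A) = (-1)^0 * (-6) * (8/3) * (-21/2) = 168  (0 row swaps -> sign +1)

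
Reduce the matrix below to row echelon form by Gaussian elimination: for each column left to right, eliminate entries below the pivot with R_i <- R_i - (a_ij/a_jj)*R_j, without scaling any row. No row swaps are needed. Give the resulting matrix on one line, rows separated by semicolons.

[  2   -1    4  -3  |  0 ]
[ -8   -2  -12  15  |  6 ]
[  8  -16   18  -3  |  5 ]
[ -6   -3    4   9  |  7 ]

REF = [2 -1 4 -3 0; 0 -6 4 3 6; 0 0 -6 3 -7; 0 0 0 3 -13]

Forward elimination:
R2 <- R2 - (-4)*R1:  [  0  -6   4   3   6 ]
R3 <- R3 - (4)*R1:  [   0  -12    2    9    5 ]
R4 <- R4 - (-3)*R1:  [  0  -6  16   0   7 ]
R3 <- R3 - (2)*R2:  [  0   0  -6   3  -7 ]
R4 <- R4 - (1)*R2:  [  0   0  12  -3   1 ]
R4 <- R4 - (-2)*R3:  [   0    0    0    3  -13 ]
Row echelon form:
[ 2  -1   4  -3  |    0 ]
[ 0  -6   4   3  |    6 ]
[ 0   0  -6   3  |   -7 ]
[ 0   0   0   3  |  -13 ]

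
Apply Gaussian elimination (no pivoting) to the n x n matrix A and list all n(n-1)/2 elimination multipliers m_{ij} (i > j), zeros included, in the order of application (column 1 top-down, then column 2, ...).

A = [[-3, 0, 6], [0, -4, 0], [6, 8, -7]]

multipliers: 0, -2, -2

Forward elimination:
R2: entry in column 1 is already 0 -> m_{21} = 0 (no row operation needed)
R3 <- R3 - (-2)*R1:  [ 0  8  5 ]
R3 <- R3 - (-2)*R2:  [ 0  0  5 ]
Multipliers (in order of application): m_{21} = 0, m_{31} = -2, m_{32} = -2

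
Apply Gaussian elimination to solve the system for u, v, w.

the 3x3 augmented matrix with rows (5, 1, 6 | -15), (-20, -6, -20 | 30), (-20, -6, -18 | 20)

Forward elimination on [A|b]:
R2 <- R2 - (-4)*R1:  [   0   -2    4  -30 ]
R3 <- R3 - (-4)*R1:  [   0   -2    6  -40 ]
R3 <- R3 - (1)*R2:  [   0    0    2  -10 ]
Row echelon form:
[ 5   1  6  |  -15 ]
[ 0  -2  4  |  -30 ]
[ 0   0  2  |  -10 ]
Back-substitution:
w = (-10) / 2 = -5
v = (-30 - (4)*(-5)) / -2 = 5
u = (-15 - (1)*(5) - (6)*(-5)) / 5 = 2

(2, 5, -5)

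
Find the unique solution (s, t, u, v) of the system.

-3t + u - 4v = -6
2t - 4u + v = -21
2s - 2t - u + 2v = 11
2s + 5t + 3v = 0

Forward elimination on [A|b]:
R1 <-> R3   (pivot in column 1 was zero)
[ 2  -2  -1   2   11 ]
[ 0   2  -4   1  -21 ]
[ 0  -3   1  -4   -6 ]
[ 2   5   0   3    0 ]
R4 <- R4 - (1)*R1:  [   0    7    1    1  -11 ]
R3 <- R3 - (-3/2)*R2:  [     0      0     -5   -5/2  -75/2 ]
R4 <- R4 - (7/2)*R2:  [     0      0     15   -5/2  125/2 ]
R4 <- R4 - (-3)*R3:  [   0    0    0  -10  -50 ]
Row echelon form:
[ 2  -2  -1     2  |     11 ]
[ 0   2  -4     1  |    -21 ]
[ 0   0  -5  -5/2  |  -75/2 ]
[ 0   0   0   -10  |    -50 ]
Back-substitution:
v = (-50) / -10 = 5
u = (-75/2 - (-5/2)*(5)) / -5 = 5
t = (-21 - (-4)*(5) - (1)*(5)) / 2 = -3
s = (11 - (-2)*(-3) - (-1)*(5) - (2)*(5)) / 2 = 0

(0, -3, 5, 5)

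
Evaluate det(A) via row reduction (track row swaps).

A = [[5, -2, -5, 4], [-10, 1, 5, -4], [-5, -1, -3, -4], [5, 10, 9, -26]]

det(A) = -270

Forward elimination:
R2 <- R2 - (-2)*R1:  [  0  -3  -5   4 ]
R3 <- R3 - (-1)*R1:  [  0  -3  -8   0 ]
R4 <- R4 - (1)*R1:  [   0   12   14  -30 ]
R3 <- R3 - (1)*R2:  [  0   0  -3  -4 ]
R4 <- R4 - (-4)*R2:  [   0    0   -6  -14 ]
R4 <- R4 - (2)*R3:  [  0   0   0  -6 ]
Upper-triangular form:
[ 5  -2  -5   4 ]
[ 0  -3  -5   4 ]
[ 0   0  -3  -4 ]
[ 0   0   0  -6 ]
det(A) = (-1)^0 * (5) * (-3) * (-3) * (-6) = -270  (0 row swaps -> sign +1)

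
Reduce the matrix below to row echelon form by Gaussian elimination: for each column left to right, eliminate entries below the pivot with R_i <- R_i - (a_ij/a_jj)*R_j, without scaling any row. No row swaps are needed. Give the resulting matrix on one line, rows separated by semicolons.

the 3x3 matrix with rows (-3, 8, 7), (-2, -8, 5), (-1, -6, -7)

Forward elimination:
R2 <- R2 - (2/3)*R1:  [     0  -40/3    1/3 ]
R3 <- R3 - (1/3)*R1:  [     0  -26/3  -28/3 ]
R3 <- R3 - (13/20)*R2:  [       0        0  -191/20 ]
Row echelon form:
[ -3      8        7 ]
[  0  -40/3      1/3 ]
[  0      0  -191/20 ]

REF = [-3 8 7; 0 -40/3 1/3; 0 0 -191/20]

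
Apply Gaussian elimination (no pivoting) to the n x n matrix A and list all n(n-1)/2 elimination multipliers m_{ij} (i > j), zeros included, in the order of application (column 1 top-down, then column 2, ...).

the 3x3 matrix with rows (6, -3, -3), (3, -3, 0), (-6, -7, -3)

multipliers: 1/2, -1, 20/3

Forward elimination:
R2 <- R2 - (1/2)*R1:  [    0  -3/2   3/2 ]
R3 <- R3 - (-1)*R1:  [   0  -10   -6 ]
R3 <- R3 - (20/3)*R2:  [   0    0  -16 ]
Multipliers (in order of application): m_{21} = 1/2, m_{31} = -1, m_{32} = 20/3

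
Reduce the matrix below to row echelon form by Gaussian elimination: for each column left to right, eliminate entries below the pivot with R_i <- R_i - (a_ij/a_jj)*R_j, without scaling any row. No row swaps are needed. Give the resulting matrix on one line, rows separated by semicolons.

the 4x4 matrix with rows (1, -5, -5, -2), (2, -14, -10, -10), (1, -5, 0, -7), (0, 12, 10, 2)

Forward elimination:
R2 <- R2 - (2)*R1:  [  0  -4   0  -6 ]
R3 <- R3 - (1)*R1:  [  0   0   5  -5 ]
R4 <- R4 - (-3)*R2:  [   0    0   10  -16 ]
R4 <- R4 - (2)*R3:  [  0   0   0  -6 ]
Row echelon form:
[ 1  -5  -5  -2 ]
[ 0  -4   0  -6 ]
[ 0   0   5  -5 ]
[ 0   0   0  -6 ]

REF = [1 -5 -5 -2; 0 -4 0 -6; 0 0 5 -5; 0 0 0 -6]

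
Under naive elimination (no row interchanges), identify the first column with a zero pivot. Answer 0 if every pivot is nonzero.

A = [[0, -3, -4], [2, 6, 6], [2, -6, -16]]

Naive forward elimination:
Pivot entry (1,1) is zero but row 2 has 2 in column 1 -> naive elimination stops; a row interchange (e.g. R1 <-> R2) would be required here.

first zero-pivot column = 1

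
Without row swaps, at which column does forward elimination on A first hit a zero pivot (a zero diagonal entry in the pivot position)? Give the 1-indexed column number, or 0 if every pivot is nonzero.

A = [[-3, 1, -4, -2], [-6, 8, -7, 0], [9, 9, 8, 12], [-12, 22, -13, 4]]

first zero-pivot column = 4

Naive forward elimination:
R2 <- R2 - (2)*R1:  [ 0  6  1  4 ]
R3 <- R3 - (-3)*R1:  [  0  12  -4   6 ]
R4 <- R4 - (4)*R1:  [  0  18   3  12 ]
R3 <- R3 - (2)*R2:  [  0   0  -6  -2 ]
R4 <- R4 - (3)*R2:  [ 0  0  0  0 ]
Matrix at this point:
[ -3  1  -4  -2 ]
[  0  6   1   4 ]
[  0  0  -6  -2 ]
[  0  0   0   0 ]
Pivot entry (4,4) in the last row is zero and there are no rows below to swap with -> zero pivot in column 4 (A is singular).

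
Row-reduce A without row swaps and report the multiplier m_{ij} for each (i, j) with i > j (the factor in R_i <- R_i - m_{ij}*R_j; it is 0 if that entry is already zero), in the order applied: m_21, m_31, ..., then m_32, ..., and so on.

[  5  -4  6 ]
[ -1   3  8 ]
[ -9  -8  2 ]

multipliers: -1/5, -9/5, -76/11

Forward elimination:
R2 <- R2 - (-1/5)*R1:  [    0  11/5  46/5 ]
R3 <- R3 - (-9/5)*R1:  [     0  -76/5   64/5 ]
R3 <- R3 - (-76/11)*R2:  [      0       0  840/11 ]
Multipliers (in order of application): m_{21} = -1/5, m_{31} = -9/5, m_{32} = -76/11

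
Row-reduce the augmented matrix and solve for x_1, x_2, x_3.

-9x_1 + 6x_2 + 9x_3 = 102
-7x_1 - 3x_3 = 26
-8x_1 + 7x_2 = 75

(-5, 5, 3)

Forward elimination on [A|b]:
R2 <- R2 - (7/9)*R1:  [      0   -14/3     -10  -160/3 ]
R3 <- R3 - (8/9)*R1:  [     0    5/3     -8  -47/3 ]
R3 <- R3 - (-5/14)*R2:  [      0       0   -81/7  -243/7 ]
Row echelon form:
[ -9      6      9  |     102 ]
[  0  -14/3    -10  |  -160/3 ]
[  0      0  -81/7  |  -243/7 ]
Back-substitution:
x_3 = (-243/7) / (-81/7) = 3
x_2 = (-160/3 - (-10)*(3)) / (-14/3) = 5
x_1 = (102 - (6)*(5) - (9)*(3)) / -9 = -5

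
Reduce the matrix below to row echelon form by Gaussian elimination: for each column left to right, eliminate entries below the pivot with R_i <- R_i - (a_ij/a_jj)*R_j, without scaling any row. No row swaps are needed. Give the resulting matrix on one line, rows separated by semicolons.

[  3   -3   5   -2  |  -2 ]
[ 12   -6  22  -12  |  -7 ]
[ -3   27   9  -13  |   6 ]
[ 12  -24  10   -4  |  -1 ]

REF = [3 -3 5 -2 -2; 0 6 2 -4 1; 0 0 6 1 0; 0 0 0 -3 9]

Forward elimination:
R2 <- R2 - (4)*R1:  [  0   6   2  -4   1 ]
R3 <- R3 - (-1)*R1:  [   0   24   14  -15    4 ]
R4 <- R4 - (4)*R1:  [   0  -12  -10    4    7 ]
R3 <- R3 - (4)*R2:  [ 0  0  6  1  0 ]
R4 <- R4 - (-2)*R2:  [  0   0  -6  -4   9 ]
R4 <- R4 - (-1)*R3:  [  0   0   0  -3   9 ]
Row echelon form:
[ 3  -3  5  -2  |  -2 ]
[ 0   6  2  -4  |   1 ]
[ 0   0  6   1  |   0 ]
[ 0   0  0  -3  |   9 ]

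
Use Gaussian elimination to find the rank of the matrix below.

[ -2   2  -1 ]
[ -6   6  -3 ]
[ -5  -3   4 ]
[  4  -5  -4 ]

Row reduction:
R2 <- R2 - (3)*R1:  [ 0  0  0 ]
R3 <- R3 - (5/2)*R1:  [    0    -8  13/2 ]
R4 <- R4 - (-2)*R1:  [  0  -1  -6 ]
R2 <-> R3   (pivot in column 2 was zero)
[ -2   2    -1 ]
[  0  -8  13/2 ]
[  0   0     0 ]
[  0  -1    -6 ]
R4 <- R4 - (1/8)*R2:  [       0        0  -109/16 ]
R3 <-> R4   (pivot in column 3 was zero)
[ -2   2       -1 ]
[  0  -8     13/2 ]
[  0   0  -109/16 ]
[  0   0        0 ]
Row echelon form:
[ -2   2       -1 ]
[  0  -8     13/2 ]
[  0   0  -109/16 ]
[  0   0        0 ]
Nonzero rows / pivot columns: 3

rank(A) = 3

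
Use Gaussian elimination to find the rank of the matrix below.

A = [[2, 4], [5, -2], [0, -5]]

rank(A) = 2

Row reduction:
R2 <- R2 - (5/2)*R1:  [   0  -12 ]
R3 <- R3 - (5/12)*R2:  [ 0  0 ]
Row echelon form:
[ 2    4 ]
[ 0  -12 ]
[ 0    0 ]
Nonzero rows / pivot columns: 2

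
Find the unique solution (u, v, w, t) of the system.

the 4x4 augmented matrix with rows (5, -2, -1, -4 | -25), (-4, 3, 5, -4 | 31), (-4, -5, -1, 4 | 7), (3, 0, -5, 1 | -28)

(-3, 1, 4, 1)

Forward elimination on [A|b]:
R2 <- R2 - (-4/5)*R1:  [     0    7/5   21/5  -36/5     11 ]
R3 <- R3 - (-4/5)*R1:  [     0  -33/5   -9/5    4/5    -13 ]
R4 <- R4 - (3/5)*R1:  [     0    6/5  -22/5   17/5    -13 ]
R3 <- R3 - (-33/7)*R2:  [      0       0      18  -232/7   272/7 ]
R4 <- R4 - (6/7)*R2:  [      0       0      -8    67/7  -157/7 ]
R4 <- R4 - (-4/9)*R3:  [       0        0        0  -325/63  -325/63 ]
Row echelon form:
[ 5   -2    -1       -4  |      -25 ]
[ 0  7/5  21/5    -36/5  |       11 ]
[ 0    0    18   -232/7  |    272/7 ]
[ 0    0     0  -325/63  |  -325/63 ]
Back-substitution:
t = (-325/63) / (-325/63) = 1
w = (272/7 - (-232/7)*(1)) / 18 = 4
v = (11 - (21/5)*(4) - (-36/5)*(1)) / (7/5) = 1
u = (-25 - (-2)*(1) - (-1)*(4) - (-4)*(1)) / 5 = -3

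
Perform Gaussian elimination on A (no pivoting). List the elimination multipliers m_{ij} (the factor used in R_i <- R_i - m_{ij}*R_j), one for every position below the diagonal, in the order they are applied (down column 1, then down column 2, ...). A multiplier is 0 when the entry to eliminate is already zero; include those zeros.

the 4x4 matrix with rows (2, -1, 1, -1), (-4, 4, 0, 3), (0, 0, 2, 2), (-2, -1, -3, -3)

Forward elimination:
R2 <- R2 - (-2)*R1:  [ 0  2  2  1 ]
R3: entry in column 1 is already 0 -> m_{31} = 0 (no row operation needed)
R4 <- R4 - (-1)*R1:  [  0  -2  -2  -4 ]
R3: entry in column 2 is already 0 -> m_{32} = 0 (no row operation needed)
R4 <- R4 - (-1)*R2:  [  0   0   0  -3 ]
R4: entry in column 3 is already 0 -> m_{43} = 0 (no row operation needed)
Multipliers (in order of application): m_{21} = -2, m_{31} = 0, m_{41} = -1, m_{32} = 0, m_{42} = -1, m_{43} = 0

multipliers: -2, 0, -1, 0, -1, 0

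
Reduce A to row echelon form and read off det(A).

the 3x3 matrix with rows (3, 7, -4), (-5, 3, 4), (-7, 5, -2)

det(A) = -328

Forward elimination:
R2 <- R2 - (-5/3)*R1:  [    0  44/3  -8/3 ]
R3 <- R3 - (-7/3)*R1:  [     0   64/3  -34/3 ]
R3 <- R3 - (16/11)*R2:  [      0       0  -82/11 ]
Upper-triangular form:
[ 3     7      -4 ]
[ 0  44/3    -8/3 ]
[ 0     0  -82/11 ]
det(A) = (-1)^0 * (3) * (44/3) * (-82/11) = -328  (0 row swaps -> sign +1)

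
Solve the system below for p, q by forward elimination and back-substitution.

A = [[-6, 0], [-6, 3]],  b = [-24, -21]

Forward elimination on [A|b]:
R2 <- R2 - (1)*R1:  [ 0  3  3 ]
Row echelon form:
[ -6  0  |  -24 ]
[  0  3  |    3 ]
Back-substitution:
q = (3) / 3 = 1
p = (-24) / -6 = 4

(4, 1)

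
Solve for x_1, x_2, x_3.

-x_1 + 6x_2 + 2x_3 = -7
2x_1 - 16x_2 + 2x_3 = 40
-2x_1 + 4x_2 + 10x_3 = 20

Forward elimination on [A|b]:
R2 <- R2 - (-2)*R1:  [  0  -4   6  26 ]
R3 <- R3 - (2)*R1:  [  0  -8   6  34 ]
R3 <- R3 - (2)*R2:  [   0    0   -6  -18 ]
Row echelon form:
[ -1   6   2  |   -7 ]
[  0  -4   6  |   26 ]
[  0   0  -6  |  -18 ]
Back-substitution:
x_3 = (-18) / -6 = 3
x_2 = (26 - (6)*(3)) / -4 = -2
x_1 = (-7 - (6)*(-2) - (2)*(3)) / -1 = 1

(1, -2, 3)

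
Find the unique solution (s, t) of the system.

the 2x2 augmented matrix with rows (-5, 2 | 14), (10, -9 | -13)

(-4, -3)

Forward elimination on [A|b]:
R2 <- R2 - (-2)*R1:  [  0  -5  15 ]
Row echelon form:
[ -5   2  |  14 ]
[  0  -5  |  15 ]
Back-substitution:
t = (15) / -5 = -3
s = (14 - (2)*(-3)) / -5 = -4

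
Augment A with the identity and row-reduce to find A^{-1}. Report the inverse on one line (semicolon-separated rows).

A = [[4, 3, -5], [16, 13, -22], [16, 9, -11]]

Gauss-Jordan on [A | I]:
R1 <- (1/4)*R1:  [    1   3/4  -5/4  |   1/4     0     0 ]
R2 <- R2 - (16)*R1:  [  0   1  -2  |  -4   1   0 ]
R3 <- R3 - (16)*R1:  [  0  -3   9  |  -4   0   1 ]
R1 <- R1 - (3/4)*R2:  [    1     0   1/4  |  13/4  -3/4     0 ]
R3 <- R3 - (-3)*R2:  [   0    0    3  |  -16    3    1 ]
R3 <- (1/3)*R3:  [     0      0      1  |  -16/3      1    1/3 ]
R1 <- R1 - (1/4)*R3:  [     1      0      0  |  55/12     -1  -1/12 ]
R2 <- R2 - (-2)*R3:  [     0      1      0  |  -44/3      3    2/3 ]
Right block of [I | A^{-1}] is the inverse:
[ 55/12  -1  -1/12 ]
[ -44/3   3    2/3 ]
[ -16/3   1    1/3 ]

inverse = [55/12 -1 -1/12; -44/3 3 2/3; -16/3 1 1/3]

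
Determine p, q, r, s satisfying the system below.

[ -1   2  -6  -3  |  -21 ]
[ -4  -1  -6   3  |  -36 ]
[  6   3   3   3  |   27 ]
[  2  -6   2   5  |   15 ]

(4, -1, 3, -1)

Forward elimination on [A|b]:
R2 <- R2 - (4)*R1:  [  0  -9  18  15  48 ]
R3 <- R3 - (-6)*R1:  [   0   15  -33  -15  -99 ]
R4 <- R4 - (-2)*R1:  [   0   -2  -10   -1  -27 ]
R3 <- R3 - (-5/3)*R2:  [   0    0   -3   10  -19 ]
R4 <- R4 - (2/9)*R2:  [      0       0     -14   -13/3  -113/3 ]
R4 <- R4 - (14/3)*R3:  [   0    0    0  -51   51 ]
Row echelon form:
[ -1   2  -6   -3  |  -21 ]
[  0  -9  18   15  |   48 ]
[  0   0  -3   10  |  -19 ]
[  0   0   0  -51  |   51 ]
Back-substitution:
s = (51) / -51 = -1
r = (-19 - (10)*(-1)) / -3 = 3
q = (48 - (18)*(3) - (15)*(-1)) / -9 = -1
p = (-21 - (2)*(-1) - (-6)*(3) - (-3)*(-1)) / -1 = 4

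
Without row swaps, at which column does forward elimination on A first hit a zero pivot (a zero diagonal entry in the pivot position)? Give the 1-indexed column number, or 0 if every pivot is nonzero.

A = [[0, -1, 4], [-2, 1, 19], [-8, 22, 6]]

Naive forward elimination:
Pivot entry (1,1) is zero but row 2 has -2 in column 1 -> naive elimination stops; a row interchange (e.g. R1 <-> R2) would be required here.

first zero-pivot column = 1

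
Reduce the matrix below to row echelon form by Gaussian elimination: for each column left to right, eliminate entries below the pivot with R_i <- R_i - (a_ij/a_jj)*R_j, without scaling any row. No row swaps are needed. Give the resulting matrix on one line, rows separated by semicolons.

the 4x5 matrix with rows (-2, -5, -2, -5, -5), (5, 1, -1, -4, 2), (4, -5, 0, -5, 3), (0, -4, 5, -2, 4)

REF = [-2 -5 -2 -5 -5; 0 -23/2 -6 -33/2 -21/2; 0 0 88/23 150/23 154/23; 0 0 0 -367/44 -19/4]

Forward elimination:
R2 <- R2 - (-5/2)*R1:  [     0  -23/2     -6  -33/2  -21/2 ]
R3 <- R3 - (-2)*R1:  [   0  -15   -4  -15   -7 ]
R3 <- R3 - (30/23)*R2:  [      0       0   88/23  150/23  154/23 ]
R4 <- R4 - (8/23)*R2:  [      0       0  163/23   86/23  176/23 ]
R4 <- R4 - (163/88)*R3:  [       0        0        0  -367/44    -19/4 ]
Row echelon form:
[ -2     -5     -2       -5      -5 ]
[  0  -23/2     -6    -33/2   -21/2 ]
[  0      0  88/23   150/23  154/23 ]
[  0      0      0  -367/44   -19/4 ]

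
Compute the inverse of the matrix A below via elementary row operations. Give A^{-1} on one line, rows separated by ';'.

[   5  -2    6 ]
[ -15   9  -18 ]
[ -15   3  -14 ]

inverse = [-6/5 -1/6 -3/10; 1 1/3 0; 3/2 1/4 1/4]

Gauss-Jordan on [A | I]:
R1 <- (1/5)*R1:  [    1  -2/5   6/5  |   1/5     0     0 ]
R2 <- R2 - (-15)*R1:  [ 0  3  0  |  3  1  0 ]
R3 <- R3 - (-15)*R1:  [  0  -3   4  |   3   0   1 ]
R2 <- (1/3)*R2:  [   0    1    0  |    1  1/3    0 ]
R1 <- R1 - (-2/5)*R2:  [    1     0   6/5  |   3/5  2/15     0 ]
R3 <- R3 - (-3)*R2:  [ 0  0  4  |  6  1  1 ]
R3 <- (1/4)*R3:  [   0    0    1  |  3/2  1/4  1/4 ]
R1 <- R1 - (6/5)*R3:  [     1      0      0  |   -6/5   -1/6  -3/10 ]
Right block of [I | A^{-1}] is the inverse:
[ -6/5  -1/6  -3/10 ]
[    1   1/3      0 ]
[  3/2   1/4    1/4 ]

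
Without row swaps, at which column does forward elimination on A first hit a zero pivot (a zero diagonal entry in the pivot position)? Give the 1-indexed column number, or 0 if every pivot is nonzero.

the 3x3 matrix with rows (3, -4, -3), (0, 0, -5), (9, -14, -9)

Naive forward elimination:
R3 <- R3 - (3)*R1:  [  0  -2   0 ]
Matrix at this point:
[ 3  -4  -3 ]
[ 0   0  -5 ]
[ 0  -2   0 ]
Pivot entry (2,2) is zero but row 3 has -2 in column 2 -> naive elimination stops; a row interchange (e.g. R2 <-> R3) would be required here.

first zero-pivot column = 2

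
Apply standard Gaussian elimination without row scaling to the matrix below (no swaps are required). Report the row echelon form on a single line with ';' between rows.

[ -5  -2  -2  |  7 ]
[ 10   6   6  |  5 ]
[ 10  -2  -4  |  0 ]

Forward elimination:
R2 <- R2 - (-2)*R1:  [  0   2   2  19 ]
R3 <- R3 - (-2)*R1:  [  0  -6  -8  14 ]
R3 <- R3 - (-3)*R2:  [  0   0  -2  71 ]
Row echelon form:
[ -5  -2  -2  |   7 ]
[  0   2   2  |  19 ]
[  0   0  -2  |  71 ]

REF = [-5 -2 -2 7; 0 2 2 19; 0 0 -2 71]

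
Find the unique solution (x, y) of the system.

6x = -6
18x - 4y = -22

Forward elimination on [A|b]:
R2 <- R2 - (3)*R1:  [  0  -4  -4 ]
Row echelon form:
[ 6   0  |  -6 ]
[ 0  -4  |  -4 ]
Back-substitution:
y = (-4) / -4 = 1
x = (-6) / 6 = -1

(-1, 1)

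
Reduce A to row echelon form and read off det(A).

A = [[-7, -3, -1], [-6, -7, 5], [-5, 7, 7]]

Forward elimination:
R2 <- R2 - (6/7)*R1:  [     0  -31/7   41/7 ]
R3 <- R3 - (5/7)*R1:  [    0  64/7  54/7 ]
R3 <- R3 - (-64/31)*R2:  [      0       0  614/31 ]
Upper-triangular form:
[ -7     -3      -1 ]
[  0  -31/7    41/7 ]
[  0      0  614/31 ]
det(A) = (-1)^0 * (-7) * (-31/7) * (614/31) = 614  (0 row swaps -> sign +1)

det(A) = 614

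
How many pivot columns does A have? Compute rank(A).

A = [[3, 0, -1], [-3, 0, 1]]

Row reduction:
R2 <- R2 - (-1)*R1:  [ 0  0  0 ]
Row echelon form:
[ 3  0  -1 ]
[ 0  0   0 ]
Nonzero rows / pivot columns: 1

rank(A) = 1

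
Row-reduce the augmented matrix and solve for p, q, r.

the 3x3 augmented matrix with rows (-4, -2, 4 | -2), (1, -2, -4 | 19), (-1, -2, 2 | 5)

Forward elimination on [A|b]:
R2 <- R2 - (-1/4)*R1:  [    0  -5/2    -3  37/2 ]
R3 <- R3 - (1/4)*R1:  [    0  -3/2     1  11/2 ]
R3 <- R3 - (3/5)*R2:  [     0      0   14/5  -28/5 ]
Row echelon form:
[ -4    -2     4  |     -2 ]
[  0  -5/2    -3  |   37/2 ]
[  0     0  14/5  |  -28/5 ]
Back-substitution:
r = (-28/5) / (14/5) = -2
q = (37/2 - (-3)*(-2)) / (-5/2) = -5
p = (-2 - (-2)*(-5) - (4)*(-2)) / -4 = 1

(1, -5, -2)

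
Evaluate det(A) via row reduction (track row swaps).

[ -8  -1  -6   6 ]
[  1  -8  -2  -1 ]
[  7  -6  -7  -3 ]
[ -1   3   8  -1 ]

det(A) = -40

Forward elimination:
R2 <- R2 - (-1/8)*R1:  [     0  -65/8  -11/4   -1/4 ]
R3 <- R3 - (-7/8)*R1:  [     0  -55/8  -49/4    9/4 ]
R4 <- R4 - (1/8)*R1:  [    0  25/8  35/4  -7/4 ]
R3 <- R3 - (11/13)*R2:  [       0        0  -129/13    32/13 ]
R4 <- R4 - (-5/13)*R2:  [      0       0  100/13  -24/13 ]
R4 <- R4 - (-100/129)*R3:  [     0      0      0  8/129 ]
Upper-triangular form:
[ -8     -1       -6      6 ]
[  0  -65/8    -11/4   -1/4 ]
[  0      0  -129/13  32/13 ]
[  0      0        0  8/129 ]
det(A) = (-1)^0 * (-8) * (-65/8) * (-129/13) * (8/129) = -40  (0 row swaps -> sign +1)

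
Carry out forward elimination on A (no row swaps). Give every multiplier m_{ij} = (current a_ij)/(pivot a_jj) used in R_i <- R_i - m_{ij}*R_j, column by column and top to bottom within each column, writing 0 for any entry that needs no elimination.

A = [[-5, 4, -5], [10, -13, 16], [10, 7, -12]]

multipliers: -2, -2, -3

Forward elimination:
R2 <- R2 - (-2)*R1:  [  0  -5   6 ]
R3 <- R3 - (-2)*R1:  [   0   15  -22 ]
R3 <- R3 - (-3)*R2:  [  0   0  -4 ]
Multipliers (in order of application): m_{21} = -2, m_{31} = -2, m_{32} = -3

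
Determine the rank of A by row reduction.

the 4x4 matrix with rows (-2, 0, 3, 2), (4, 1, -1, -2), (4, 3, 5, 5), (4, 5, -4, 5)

Row reduction:
R2 <- R2 - (-2)*R1:  [ 0  1  5  2 ]
R3 <- R3 - (-2)*R1:  [  0   3  11   9 ]
R4 <- R4 - (-2)*R1:  [ 0  5  2  9 ]
R3 <- R3 - (3)*R2:  [  0   0  -4   3 ]
R4 <- R4 - (5)*R2:  [   0    0  -23   -1 ]
R4 <- R4 - (23/4)*R3:  [     0      0      0  -73/4 ]
Row echelon form:
[ -2  0   3      2 ]
[  0  1   5      2 ]
[  0  0  -4      3 ]
[  0  0   0  -73/4 ]
Nonzero rows / pivot columns: 4

rank(A) = 4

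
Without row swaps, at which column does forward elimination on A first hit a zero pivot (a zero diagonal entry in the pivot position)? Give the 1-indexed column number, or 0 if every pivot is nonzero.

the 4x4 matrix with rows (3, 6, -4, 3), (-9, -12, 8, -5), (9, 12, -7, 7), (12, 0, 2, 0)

Naive forward elimination:
R2 <- R2 - (-3)*R1:  [  0   6  -4   4 ]
R3 <- R3 - (3)*R1:  [  0  -6   5  -2 ]
R4 <- R4 - (4)*R1:  [   0  -24   18  -12 ]
R3 <- R3 - (-1)*R2:  [ 0  0  1  2 ]
R4 <- R4 - (-4)*R2:  [ 0  0  2  4 ]
R4 <- R4 - (2)*R3:  [ 0  0  0  0 ]
Matrix at this point:
[ 3  6  -4  3 ]
[ 0  6  -4  4 ]
[ 0  0   1  2 ]
[ 0  0   0  0 ]
Pivot entry (4,4) in the last row is zero and there are no rows below to swap with -> zero pivot in column 4 (A is singular).

first zero-pivot column = 4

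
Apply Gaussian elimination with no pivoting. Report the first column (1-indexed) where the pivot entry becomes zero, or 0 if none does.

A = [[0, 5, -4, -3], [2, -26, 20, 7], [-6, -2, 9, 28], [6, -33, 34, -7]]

first zero-pivot column = 1

Naive forward elimination:
Pivot entry (1,1) is zero but row 2 has 2 in column 1 -> naive elimination stops; a row interchange (e.g. R1 <-> R2) would be required here.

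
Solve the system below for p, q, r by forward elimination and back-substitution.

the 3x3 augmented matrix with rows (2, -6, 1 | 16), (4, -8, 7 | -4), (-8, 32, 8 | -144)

(-2, -4, -4)

Forward elimination on [A|b]:
R2 <- R2 - (2)*R1:  [   0    4    5  -36 ]
R3 <- R3 - (-4)*R1:  [   0    8   12  -80 ]
R3 <- R3 - (2)*R2:  [  0   0   2  -8 ]
Row echelon form:
[ 2  -6  1  |   16 ]
[ 0   4  5  |  -36 ]
[ 0   0  2  |   -8 ]
Back-substitution:
r = (-8) / 2 = -4
q = (-36 - (5)*(-4)) / 4 = -4
p = (16 - (-6)*(-4) - (1)*(-4)) / 2 = -2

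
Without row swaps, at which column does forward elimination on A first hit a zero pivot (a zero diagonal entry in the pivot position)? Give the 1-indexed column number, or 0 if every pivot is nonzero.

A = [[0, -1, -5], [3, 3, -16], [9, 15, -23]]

first zero-pivot column = 1

Naive forward elimination:
Pivot entry (1,1) is zero but row 2 has 3 in column 1 -> naive elimination stops; a row interchange (e.g. R1 <-> R2) would be required here.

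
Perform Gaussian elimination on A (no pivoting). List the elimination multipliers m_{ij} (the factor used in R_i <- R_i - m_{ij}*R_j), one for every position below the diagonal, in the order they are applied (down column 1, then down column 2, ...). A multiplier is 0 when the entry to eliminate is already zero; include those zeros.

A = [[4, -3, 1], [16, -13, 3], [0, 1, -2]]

multipliers: 4, 0, -1

Forward elimination:
R2 <- R2 - (4)*R1:  [  0  -1  -1 ]
R3: entry in column 1 is already 0 -> m_{31} = 0 (no row operation needed)
R3 <- R3 - (-1)*R2:  [  0   0  -3 ]
Multipliers (in order of application): m_{21} = 4, m_{31} = 0, m_{32} = -1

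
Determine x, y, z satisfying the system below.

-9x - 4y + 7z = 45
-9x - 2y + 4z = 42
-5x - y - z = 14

(-4, 3, 3)

Forward elimination on [A|b]:
R2 <- R2 - (1)*R1:  [  0   2  -3  -3 ]
R3 <- R3 - (5/9)*R1:  [     0   11/9  -44/9    -11 ]
R3 <- R3 - (11/18)*R2:  [      0       0  -55/18   -55/6 ]
Row echelon form:
[ -9  -4       7  |     45 ]
[  0   2      -3  |     -3 ]
[  0   0  -55/18  |  -55/6 ]
Back-substitution:
z = (-55/6) / (-55/18) = 3
y = (-3 - (-3)*(3)) / 2 = 3
x = (45 - (-4)*(3) - (7)*(3)) / -9 = -4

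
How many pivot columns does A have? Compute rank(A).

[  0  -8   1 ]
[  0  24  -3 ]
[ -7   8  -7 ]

Row reduction:
R1 <-> R3   (pivot in column 1 was zero)
[ -7   8  -7 ]
[  0  24  -3 ]
[  0  -8   1 ]
R3 <- R3 - (-1/3)*R2:  [ 0  0  0 ]
Row echelon form:
[ -7   8  -7 ]
[  0  24  -3 ]
[  0   0   0 ]
Nonzero rows / pivot columns: 2

rank(A) = 2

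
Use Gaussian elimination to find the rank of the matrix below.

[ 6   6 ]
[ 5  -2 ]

rank(A) = 2

Row reduction:
R2 <- R2 - (5/6)*R1:  [  0  -7 ]
Row echelon form:
[ 6   6 ]
[ 0  -7 ]
Nonzero rows / pivot columns: 2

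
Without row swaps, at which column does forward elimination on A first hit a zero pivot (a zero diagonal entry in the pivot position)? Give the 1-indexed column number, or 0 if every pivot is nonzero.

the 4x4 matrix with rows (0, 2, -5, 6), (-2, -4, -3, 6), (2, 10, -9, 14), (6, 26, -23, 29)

first zero-pivot column = 1

Naive forward elimination:
Pivot entry (1,1) is zero but row 2 has -2 in column 1 -> naive elimination stops; a row interchange (e.g. R1 <-> R2) would be required here.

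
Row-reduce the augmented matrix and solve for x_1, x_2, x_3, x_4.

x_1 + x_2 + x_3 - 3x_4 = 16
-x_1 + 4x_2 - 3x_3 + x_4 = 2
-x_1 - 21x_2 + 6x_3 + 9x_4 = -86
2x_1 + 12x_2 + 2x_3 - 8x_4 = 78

Forward elimination on [A|b]:
R2 <- R2 - (-1)*R1:  [  0   5  -2  -2  18 ]
R3 <- R3 - (-1)*R1:  [   0  -20    7    6  -70 ]
R4 <- R4 - (2)*R1:  [  0  10   0  -2  46 ]
R3 <- R3 - (-4)*R2:  [  0   0  -1  -2   2 ]
R4 <- R4 - (2)*R2:  [  0   0   4   2  10 ]
R4 <- R4 - (-4)*R3:  [  0   0   0  -6  18 ]
Row echelon form:
[ 1  1   1  -3  |  16 ]
[ 0  5  -2  -2  |  18 ]
[ 0  0  -1  -2  |   2 ]
[ 0  0   0  -6  |  18 ]
Back-substitution:
x_4 = (18) / -6 = -3
x_3 = (2 - (-2)*(-3)) / -1 = 4
x_2 = (18 - (-2)*(4) - (-2)*(-3)) / 5 = 4
x_1 = (16 - (1)*(4) - (1)*(4) - (-3)*(-3)) / 1 = -1

(-1, 4, 4, -3)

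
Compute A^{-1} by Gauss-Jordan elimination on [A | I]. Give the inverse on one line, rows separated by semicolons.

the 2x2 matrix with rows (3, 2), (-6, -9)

Gauss-Jordan on [A | I]:
R1 <- (1/3)*R1:  [   1  2/3  |  1/3    0 ]
R2 <- R2 - (-6)*R1:  [  0  -5  |   2   1 ]
R2 <- (1/-5)*R2:  [    0     1  |  -2/5  -1/5 ]
R1 <- R1 - (2/3)*R2:  [    1     0  |   3/5  2/15 ]
Right block of [I | A^{-1}] is the inverse:
[  3/5  2/15 ]
[ -2/5  -1/5 ]

inverse = [3/5 2/15; -2/5 -1/5]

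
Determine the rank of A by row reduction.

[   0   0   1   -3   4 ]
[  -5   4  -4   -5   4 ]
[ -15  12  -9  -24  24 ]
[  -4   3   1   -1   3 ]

rank(A) = 3

Row reduction:
R1 <-> R2   (pivot in column 1 was zero)
[  -5   4  -4   -5   4 ]
[   0   0   1   -3   4 ]
[ -15  12  -9  -24  24 ]
[  -4   3   1   -1   3 ]
R3 <- R3 - (3)*R1:  [  0   0   3  -9  12 ]
R4 <- R4 - (4/5)*R1:  [    0  -1/5  21/5     3  -1/5 ]
R2 <-> R4   (pivot in column 2 was zero)
[ -5     4    -4  -5     4 ]
[  0  -1/5  21/5   3  -1/5 ]
[  0     0     3  -9    12 ]
[  0     0     1  -3     4 ]
R4 <- R4 - (1/3)*R3:  [ 0  0  0  0  0 ]
Row echelon form:
[ -5     4    -4  -5     4 ]
[  0  -1/5  21/5   3  -1/5 ]
[  0     0     3  -9    12 ]
[  0     0     0   0     0 ]
Nonzero rows / pivot columns: 3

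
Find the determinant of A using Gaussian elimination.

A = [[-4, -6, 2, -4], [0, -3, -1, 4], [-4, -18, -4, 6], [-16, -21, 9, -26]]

Forward elimination:
R3 <- R3 - (1)*R1:  [   0  -12   -6   10 ]
R4 <- R4 - (4)*R1:  [   0    3    1  -10 ]
R3 <- R3 - (4)*R2:  [  0   0  -2  -6 ]
R4 <- R4 - (-1)*R2:  [  0   0   0  -6 ]
Upper-triangular form:
[ -4  -6   2  -4 ]
[  0  -3  -1   4 ]
[  0   0  -2  -6 ]
[  0   0   0  -6 ]
det(A) = (-1)^0 * (-4) * (-3) * (-2) * (-6) = 144  (0 row swaps -> sign +1)

det(A) = 144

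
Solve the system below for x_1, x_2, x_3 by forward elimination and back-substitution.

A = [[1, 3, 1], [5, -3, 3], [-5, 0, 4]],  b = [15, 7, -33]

Forward elimination on [A|b]:
R2 <- R2 - (5)*R1:  [   0  -18   -2  -68 ]
R3 <- R3 - (-5)*R1:  [  0  15   9  42 ]
R3 <- R3 - (-5/6)*R2:  [     0      0   22/3  -44/3 ]
Row echelon form:
[ 1    3     1  |     15 ]
[ 0  -18    -2  |    -68 ]
[ 0    0  22/3  |  -44/3 ]
Back-substitution:
x_3 = (-44/3) / (22/3) = -2
x_2 = (-68 - (-2)*(-2)) / -18 = 4
x_1 = (15 - (3)*(4) - (1)*(-2)) / 1 = 5

(5, 4, -2)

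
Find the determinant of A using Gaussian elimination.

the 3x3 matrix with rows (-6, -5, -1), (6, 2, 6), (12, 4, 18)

Forward elimination:
R2 <- R2 - (-1)*R1:  [  0  -3   5 ]
R3 <- R3 - (-2)*R1:  [  0  -6  16 ]
R3 <- R3 - (2)*R2:  [ 0  0  6 ]
Upper-triangular form:
[ -6  -5  -1 ]
[  0  -3   5 ]
[  0   0   6 ]
det(A) = (-1)^0 * (-6) * (-3) * (6) = 108  (0 row swaps -> sign +1)

det(A) = 108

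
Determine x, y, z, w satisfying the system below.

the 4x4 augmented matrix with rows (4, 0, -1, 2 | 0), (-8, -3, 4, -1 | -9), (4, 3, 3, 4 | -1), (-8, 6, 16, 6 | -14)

Forward elimination on [A|b]:
R2 <- R2 - (-2)*R1:  [  0  -3   2   3  -9 ]
R3 <- R3 - (1)*R1:  [  0   3   4   2  -1 ]
R4 <- R4 - (-2)*R1:  [   0    6   14   10  -14 ]
R3 <- R3 - (-1)*R2:  [   0    0    6    5  -10 ]
R4 <- R4 - (-2)*R2:  [   0    0   18   16  -32 ]
R4 <- R4 - (3)*R3:  [  0   0   0   1  -2 ]
Row echelon form:
[ 4   0  -1  2  |    0 ]
[ 0  -3   2  3  |   -9 ]
[ 0   0   6  5  |  -10 ]
[ 0   0   0  1  |   -2 ]
Back-substitution:
w = (-2) / 1 = -2
z = (-10 - (5)*(-2)) / 6 = 0
y = (-9 - (2)*(0) - (3)*(-2)) / -3 = 1
x = (0 - (-1)*(0) - (2)*(-2)) / 4 = 1

(1, 1, 0, -2)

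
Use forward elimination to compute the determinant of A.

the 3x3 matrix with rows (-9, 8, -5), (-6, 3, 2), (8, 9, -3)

Forward elimination:
R2 <- R2 - (2/3)*R1:  [    0  -7/3  16/3 ]
R3 <- R3 - (-8/9)*R1:  [     0  145/9  -67/9 ]
R3 <- R3 - (-145/21)*R2:  [      0       0  617/21 ]
Upper-triangular form:
[ -9     8      -5 ]
[  0  -7/3    16/3 ]
[  0     0  617/21 ]
det(A) = (-1)^0 * (-9) * (-7/3) * (617/21) = 617  (0 row swaps -> sign +1)

det(A) = 617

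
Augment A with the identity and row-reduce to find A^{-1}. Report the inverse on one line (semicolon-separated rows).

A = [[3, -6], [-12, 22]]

inverse = [-11/3 -1; -2 -1/2]

Gauss-Jordan on [A | I]:
R1 <- (1/3)*R1:  [   1   -2  |  1/3    0 ]
R2 <- R2 - (-12)*R1:  [  0  -2  |   4   1 ]
R2 <- (1/-2)*R2:  [    0     1  |    -2  -1/2 ]
R1 <- R1 - (-2)*R2:  [     1      0  |  -11/3     -1 ]
Right block of [I | A^{-1}] is the inverse:
[ -11/3    -1 ]
[    -2  -1/2 ]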